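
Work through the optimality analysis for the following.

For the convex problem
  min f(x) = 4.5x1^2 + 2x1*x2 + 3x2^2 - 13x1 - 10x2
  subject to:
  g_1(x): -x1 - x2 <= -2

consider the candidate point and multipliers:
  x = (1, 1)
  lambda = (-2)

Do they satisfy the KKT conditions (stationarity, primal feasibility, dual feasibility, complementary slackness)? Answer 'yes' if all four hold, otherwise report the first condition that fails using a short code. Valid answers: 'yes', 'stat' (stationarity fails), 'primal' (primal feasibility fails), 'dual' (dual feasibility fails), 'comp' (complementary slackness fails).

Gradient of f: grad f(x) = Q x + c = (-2, -2)
Constraint values g_i(x) = a_i^T x - b_i:
  g_1((1, 1)) = 0
Stationarity residual: grad f(x) + sum_i lambda_i a_i = (0, 0)
  -> stationarity OK
Primal feasibility (all g_i <= 0): OK
Dual feasibility (all lambda_i >= 0): FAILS
Complementary slackness (lambda_i * g_i(x) = 0 for all i): OK

Verdict: the first failing condition is dual_feasibility -> dual.

dual


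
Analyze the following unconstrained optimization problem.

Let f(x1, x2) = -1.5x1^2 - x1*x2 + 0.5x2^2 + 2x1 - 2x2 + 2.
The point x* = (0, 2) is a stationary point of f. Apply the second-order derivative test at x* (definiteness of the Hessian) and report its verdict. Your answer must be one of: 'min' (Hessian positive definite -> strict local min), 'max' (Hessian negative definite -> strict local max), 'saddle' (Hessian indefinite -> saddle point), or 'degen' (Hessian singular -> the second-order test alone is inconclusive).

Compute the Hessian H = grad^2 f:
  H = [[-3, -1], [-1, 1]]
Verify stationarity: grad f(x*) = H x* + g = (0, 0).
Eigenvalues of H: -3.2361, 1.2361.
Eigenvalues have mixed signs, so H is indefinite -> x* is a saddle point.

saddle


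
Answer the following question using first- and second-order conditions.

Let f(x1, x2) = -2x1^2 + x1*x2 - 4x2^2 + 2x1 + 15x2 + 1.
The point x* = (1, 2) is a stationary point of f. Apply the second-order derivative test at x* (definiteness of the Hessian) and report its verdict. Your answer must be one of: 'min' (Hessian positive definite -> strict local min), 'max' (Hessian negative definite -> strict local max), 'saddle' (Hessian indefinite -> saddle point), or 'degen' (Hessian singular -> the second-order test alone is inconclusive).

Compute the Hessian H = grad^2 f:
  H = [[-4, 1], [1, -8]]
Verify stationarity: grad f(x*) = H x* + g = (0, 0).
Eigenvalues of H: -8.2361, -3.7639.
Both eigenvalues < 0, so H is negative definite -> x* is a strict local max.

max


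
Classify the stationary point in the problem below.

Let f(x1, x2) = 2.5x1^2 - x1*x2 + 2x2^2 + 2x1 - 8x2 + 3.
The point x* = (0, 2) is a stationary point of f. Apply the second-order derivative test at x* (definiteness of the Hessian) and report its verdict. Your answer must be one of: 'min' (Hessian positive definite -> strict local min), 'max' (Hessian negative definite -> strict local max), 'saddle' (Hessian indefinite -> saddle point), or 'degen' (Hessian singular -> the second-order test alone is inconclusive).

Compute the Hessian H = grad^2 f:
  H = [[5, -1], [-1, 4]]
Verify stationarity: grad f(x*) = H x* + g = (0, 0).
Eigenvalues of H: 3.382, 5.618.
Both eigenvalues > 0, so H is positive definite -> x* is a strict local min.

min


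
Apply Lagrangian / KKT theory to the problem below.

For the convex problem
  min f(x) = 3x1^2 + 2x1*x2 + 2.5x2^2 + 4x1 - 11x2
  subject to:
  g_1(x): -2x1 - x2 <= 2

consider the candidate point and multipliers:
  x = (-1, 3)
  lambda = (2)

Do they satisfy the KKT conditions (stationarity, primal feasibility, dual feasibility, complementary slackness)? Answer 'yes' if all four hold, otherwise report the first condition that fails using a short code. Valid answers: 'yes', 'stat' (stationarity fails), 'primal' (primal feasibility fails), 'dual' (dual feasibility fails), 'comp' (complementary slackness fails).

Gradient of f: grad f(x) = Q x + c = (4, 2)
Constraint values g_i(x) = a_i^T x - b_i:
  g_1((-1, 3)) = -3
Stationarity residual: grad f(x) + sum_i lambda_i a_i = (0, 0)
  -> stationarity OK
Primal feasibility (all g_i <= 0): OK
Dual feasibility (all lambda_i >= 0): OK
Complementary slackness (lambda_i * g_i(x) = 0 for all i): FAILS

Verdict: the first failing condition is complementary_slackness -> comp.

comp


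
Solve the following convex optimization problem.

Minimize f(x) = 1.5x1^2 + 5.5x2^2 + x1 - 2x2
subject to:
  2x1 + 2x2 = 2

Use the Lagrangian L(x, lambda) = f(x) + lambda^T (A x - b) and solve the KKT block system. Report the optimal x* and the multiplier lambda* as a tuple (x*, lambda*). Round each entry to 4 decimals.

Form the Lagrangian:
  L(x, lambda) = (1/2) x^T Q x + c^T x + lambda^T (A x - b)
Stationarity (grad_x L = 0): Q x + c + A^T lambda = 0.
Primal feasibility: A x = b.

This gives the KKT block system:
  [ Q   A^T ] [ x     ]   [-c ]
  [ A    0  ] [ lambda ] = [ b ]

Solving the linear system:
  x*      = (0.5714, 0.4286)
  lambda* = (-1.3571)
  f(x*)   = 1.2143

x* = (0.5714, 0.4286), lambda* = (-1.3571)


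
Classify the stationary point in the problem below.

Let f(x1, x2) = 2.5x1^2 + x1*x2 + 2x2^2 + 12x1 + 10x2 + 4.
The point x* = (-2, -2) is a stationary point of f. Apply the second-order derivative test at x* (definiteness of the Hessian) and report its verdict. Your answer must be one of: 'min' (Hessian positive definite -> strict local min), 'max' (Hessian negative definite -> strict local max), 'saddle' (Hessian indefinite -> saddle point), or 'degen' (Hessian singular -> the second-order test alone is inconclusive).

Compute the Hessian H = grad^2 f:
  H = [[5, 1], [1, 4]]
Verify stationarity: grad f(x*) = H x* + g = (0, 0).
Eigenvalues of H: 3.382, 5.618.
Both eigenvalues > 0, so H is positive definite -> x* is a strict local min.

min


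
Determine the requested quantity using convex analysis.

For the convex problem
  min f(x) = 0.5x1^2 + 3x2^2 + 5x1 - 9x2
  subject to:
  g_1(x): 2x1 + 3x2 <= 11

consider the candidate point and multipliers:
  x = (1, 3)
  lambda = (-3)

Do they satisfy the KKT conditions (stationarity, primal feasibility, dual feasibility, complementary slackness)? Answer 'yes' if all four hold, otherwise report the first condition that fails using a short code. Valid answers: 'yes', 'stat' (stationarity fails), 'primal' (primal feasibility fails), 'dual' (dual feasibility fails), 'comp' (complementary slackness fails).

Gradient of f: grad f(x) = Q x + c = (6, 9)
Constraint values g_i(x) = a_i^T x - b_i:
  g_1((1, 3)) = 0
Stationarity residual: grad f(x) + sum_i lambda_i a_i = (0, 0)
  -> stationarity OK
Primal feasibility (all g_i <= 0): OK
Dual feasibility (all lambda_i >= 0): FAILS
Complementary slackness (lambda_i * g_i(x) = 0 for all i): OK

Verdict: the first failing condition is dual_feasibility -> dual.

dual


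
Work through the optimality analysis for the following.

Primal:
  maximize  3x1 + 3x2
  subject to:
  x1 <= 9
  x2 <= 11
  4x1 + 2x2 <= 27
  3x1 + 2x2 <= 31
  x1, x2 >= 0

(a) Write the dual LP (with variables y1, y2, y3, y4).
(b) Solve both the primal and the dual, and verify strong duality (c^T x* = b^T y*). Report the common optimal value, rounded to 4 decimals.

The standard primal-dual pair for 'max c^T x s.t. A x <= b, x >= 0' is:
  Dual:  min b^T y  s.t.  A^T y >= c,  y >= 0.

So the dual LP is:
  minimize  9y1 + 11y2 + 27y3 + 31y4
  subject to:
    y1 + 4y3 + 3y4 >= 3
    y2 + 2y3 + 2y4 >= 3
    y1, y2, y3, y4 >= 0

Solving the primal: x* = (1.25, 11).
  primal value c^T x* = 36.75.
Solving the dual: y* = (0, 1.5, 0.75, 0).
  dual value b^T y* = 36.75.
Strong duality: c^T x* = b^T y*. Confirmed.

36.75


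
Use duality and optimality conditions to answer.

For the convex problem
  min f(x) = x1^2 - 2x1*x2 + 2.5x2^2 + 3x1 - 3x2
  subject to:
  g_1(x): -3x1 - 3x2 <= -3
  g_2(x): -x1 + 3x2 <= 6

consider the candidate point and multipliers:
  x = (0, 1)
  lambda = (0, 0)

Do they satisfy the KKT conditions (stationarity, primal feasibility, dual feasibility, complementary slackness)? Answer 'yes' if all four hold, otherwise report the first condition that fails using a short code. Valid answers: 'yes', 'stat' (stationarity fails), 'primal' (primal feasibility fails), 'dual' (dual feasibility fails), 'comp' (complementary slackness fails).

Gradient of f: grad f(x) = Q x + c = (1, 2)
Constraint values g_i(x) = a_i^T x - b_i:
  g_1((0, 1)) = 0
  g_2((0, 1)) = -3
Stationarity residual: grad f(x) + sum_i lambda_i a_i = (1, 2)
  -> stationarity FAILS
Primal feasibility (all g_i <= 0): OK
Dual feasibility (all lambda_i >= 0): OK
Complementary slackness (lambda_i * g_i(x) = 0 for all i): OK

Verdict: the first failing condition is stationarity -> stat.

stat


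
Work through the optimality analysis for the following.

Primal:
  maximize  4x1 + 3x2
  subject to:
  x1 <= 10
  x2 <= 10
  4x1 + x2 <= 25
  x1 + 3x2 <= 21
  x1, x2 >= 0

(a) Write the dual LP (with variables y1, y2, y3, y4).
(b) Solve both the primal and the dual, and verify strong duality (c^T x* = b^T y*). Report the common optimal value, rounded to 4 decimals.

The standard primal-dual pair for 'max c^T x s.t. A x <= b, x >= 0' is:
  Dual:  min b^T y  s.t.  A^T y >= c,  y >= 0.

So the dual LP is:
  minimize  10y1 + 10y2 + 25y3 + 21y4
  subject to:
    y1 + 4y3 + y4 >= 4
    y2 + y3 + 3y4 >= 3
    y1, y2, y3, y4 >= 0

Solving the primal: x* = (4.9091, 5.3636).
  primal value c^T x* = 35.7273.
Solving the dual: y* = (0, 0, 0.8182, 0.7273).
  dual value b^T y* = 35.7273.
Strong duality: c^T x* = b^T y*. Confirmed.

35.7273


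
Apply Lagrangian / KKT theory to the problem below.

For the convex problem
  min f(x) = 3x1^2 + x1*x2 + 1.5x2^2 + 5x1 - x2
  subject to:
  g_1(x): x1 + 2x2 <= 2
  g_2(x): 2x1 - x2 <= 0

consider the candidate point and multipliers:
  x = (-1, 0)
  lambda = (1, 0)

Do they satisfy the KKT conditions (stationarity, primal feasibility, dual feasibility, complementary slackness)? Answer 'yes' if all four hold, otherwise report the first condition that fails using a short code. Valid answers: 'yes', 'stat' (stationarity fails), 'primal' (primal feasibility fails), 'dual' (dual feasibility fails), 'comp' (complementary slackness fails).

Gradient of f: grad f(x) = Q x + c = (-1, -2)
Constraint values g_i(x) = a_i^T x - b_i:
  g_1((-1, 0)) = -3
  g_2((-1, 0)) = -2
Stationarity residual: grad f(x) + sum_i lambda_i a_i = (0, 0)
  -> stationarity OK
Primal feasibility (all g_i <= 0): OK
Dual feasibility (all lambda_i >= 0): OK
Complementary slackness (lambda_i * g_i(x) = 0 for all i): FAILS

Verdict: the first failing condition is complementary_slackness -> comp.

comp


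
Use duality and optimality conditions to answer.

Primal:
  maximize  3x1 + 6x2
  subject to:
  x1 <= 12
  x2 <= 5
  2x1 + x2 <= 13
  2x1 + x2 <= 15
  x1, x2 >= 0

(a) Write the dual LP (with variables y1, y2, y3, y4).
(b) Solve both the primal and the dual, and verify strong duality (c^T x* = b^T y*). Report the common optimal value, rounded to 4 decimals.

The standard primal-dual pair for 'max c^T x s.t. A x <= b, x >= 0' is:
  Dual:  min b^T y  s.t.  A^T y >= c,  y >= 0.

So the dual LP is:
  minimize  12y1 + 5y2 + 13y3 + 15y4
  subject to:
    y1 + 2y3 + 2y4 >= 3
    y2 + y3 + y4 >= 6
    y1, y2, y3, y4 >= 0

Solving the primal: x* = (4, 5).
  primal value c^T x* = 42.
Solving the dual: y* = (0, 4.5, 1.5, 0).
  dual value b^T y* = 42.
Strong duality: c^T x* = b^T y*. Confirmed.

42


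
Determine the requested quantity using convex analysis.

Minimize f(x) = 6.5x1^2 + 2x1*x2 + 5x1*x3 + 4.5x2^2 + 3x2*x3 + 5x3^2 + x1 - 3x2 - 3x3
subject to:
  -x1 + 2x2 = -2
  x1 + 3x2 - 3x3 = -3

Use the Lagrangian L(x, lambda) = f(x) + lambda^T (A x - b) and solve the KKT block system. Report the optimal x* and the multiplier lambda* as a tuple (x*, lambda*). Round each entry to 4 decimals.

Form the Lagrangian:
  L(x, lambda) = (1/2) x^T Q x + c^T x + lambda^T (A x - b)
Stationarity (grad_x L = 0): Q x + c + A^T lambda = 0.
Primal feasibility: A x = b.

This gives the KKT block system:
  [ Q   A^T ] [ x     ]   [-c ]
  [ A    0  ] [ lambda ] = [ b ]

Solving the linear system:
  x*      = (0.3426, -0.8287, 0.2855)
  lambda* = (4.9175, -0.3061)
  f(x*)   = 5.4445

x* = (0.3426, -0.8287, 0.2855), lambda* = (4.9175, -0.3061)


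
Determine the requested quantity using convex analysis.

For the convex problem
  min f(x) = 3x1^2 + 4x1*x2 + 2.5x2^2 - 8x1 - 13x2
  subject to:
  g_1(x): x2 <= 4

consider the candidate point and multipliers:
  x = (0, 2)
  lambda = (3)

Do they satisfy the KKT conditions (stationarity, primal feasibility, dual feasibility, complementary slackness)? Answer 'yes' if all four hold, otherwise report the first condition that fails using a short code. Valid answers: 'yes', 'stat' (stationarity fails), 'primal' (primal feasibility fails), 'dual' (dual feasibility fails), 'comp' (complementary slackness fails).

Gradient of f: grad f(x) = Q x + c = (0, -3)
Constraint values g_i(x) = a_i^T x - b_i:
  g_1((0, 2)) = -2
Stationarity residual: grad f(x) + sum_i lambda_i a_i = (0, 0)
  -> stationarity OK
Primal feasibility (all g_i <= 0): OK
Dual feasibility (all lambda_i >= 0): OK
Complementary slackness (lambda_i * g_i(x) = 0 for all i): FAILS

Verdict: the first failing condition is complementary_slackness -> comp.

comp


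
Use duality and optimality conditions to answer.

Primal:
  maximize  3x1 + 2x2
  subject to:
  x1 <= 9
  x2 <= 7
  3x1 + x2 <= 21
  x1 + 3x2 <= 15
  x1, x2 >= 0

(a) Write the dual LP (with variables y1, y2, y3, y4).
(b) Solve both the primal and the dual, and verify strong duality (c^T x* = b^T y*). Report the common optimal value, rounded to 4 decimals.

The standard primal-dual pair for 'max c^T x s.t. A x <= b, x >= 0' is:
  Dual:  min b^T y  s.t.  A^T y >= c,  y >= 0.

So the dual LP is:
  minimize  9y1 + 7y2 + 21y3 + 15y4
  subject to:
    y1 + 3y3 + y4 >= 3
    y2 + y3 + 3y4 >= 2
    y1, y2, y3, y4 >= 0

Solving the primal: x* = (6, 3).
  primal value c^T x* = 24.
Solving the dual: y* = (0, 0, 0.875, 0.375).
  dual value b^T y* = 24.
Strong duality: c^T x* = b^T y*. Confirmed.

24


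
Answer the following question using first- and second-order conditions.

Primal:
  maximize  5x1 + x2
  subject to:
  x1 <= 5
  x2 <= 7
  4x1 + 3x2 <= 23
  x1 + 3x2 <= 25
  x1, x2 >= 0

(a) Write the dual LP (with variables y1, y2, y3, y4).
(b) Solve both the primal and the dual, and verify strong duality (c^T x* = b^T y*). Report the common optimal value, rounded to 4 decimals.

The standard primal-dual pair for 'max c^T x s.t. A x <= b, x >= 0' is:
  Dual:  min b^T y  s.t.  A^T y >= c,  y >= 0.

So the dual LP is:
  minimize  5y1 + 7y2 + 23y3 + 25y4
  subject to:
    y1 + 4y3 + y4 >= 5
    y2 + 3y3 + 3y4 >= 1
    y1, y2, y3, y4 >= 0

Solving the primal: x* = (5, 1).
  primal value c^T x* = 26.
Solving the dual: y* = (3.6667, 0, 0.3333, 0).
  dual value b^T y* = 26.
Strong duality: c^T x* = b^T y*. Confirmed.

26


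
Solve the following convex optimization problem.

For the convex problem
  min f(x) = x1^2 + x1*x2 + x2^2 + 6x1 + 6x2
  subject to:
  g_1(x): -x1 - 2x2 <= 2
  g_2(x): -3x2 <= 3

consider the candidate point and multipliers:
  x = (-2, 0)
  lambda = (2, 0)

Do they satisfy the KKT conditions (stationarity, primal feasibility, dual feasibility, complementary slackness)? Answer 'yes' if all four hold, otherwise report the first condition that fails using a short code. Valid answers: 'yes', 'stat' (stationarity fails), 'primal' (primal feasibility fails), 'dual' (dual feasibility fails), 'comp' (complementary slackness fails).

Gradient of f: grad f(x) = Q x + c = (2, 4)
Constraint values g_i(x) = a_i^T x - b_i:
  g_1((-2, 0)) = 0
  g_2((-2, 0)) = -3
Stationarity residual: grad f(x) + sum_i lambda_i a_i = (0, 0)
  -> stationarity OK
Primal feasibility (all g_i <= 0): OK
Dual feasibility (all lambda_i >= 0): OK
Complementary slackness (lambda_i * g_i(x) = 0 for all i): OK

Verdict: yes, KKT holds.

yes


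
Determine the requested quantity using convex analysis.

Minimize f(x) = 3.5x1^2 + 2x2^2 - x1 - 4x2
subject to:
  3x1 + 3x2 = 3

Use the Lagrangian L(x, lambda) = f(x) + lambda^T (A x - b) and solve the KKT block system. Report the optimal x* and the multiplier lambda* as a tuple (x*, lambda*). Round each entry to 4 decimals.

Form the Lagrangian:
  L(x, lambda) = (1/2) x^T Q x + c^T x + lambda^T (A x - b)
Stationarity (grad_x L = 0): Q x + c + A^T lambda = 0.
Primal feasibility: A x = b.

This gives the KKT block system:
  [ Q   A^T ] [ x     ]   [-c ]
  [ A    0  ] [ lambda ] = [ b ]

Solving the linear system:
  x*      = (0.0909, 0.9091)
  lambda* = (0.1212)
  f(x*)   = -2.0455

x* = (0.0909, 0.9091), lambda* = (0.1212)


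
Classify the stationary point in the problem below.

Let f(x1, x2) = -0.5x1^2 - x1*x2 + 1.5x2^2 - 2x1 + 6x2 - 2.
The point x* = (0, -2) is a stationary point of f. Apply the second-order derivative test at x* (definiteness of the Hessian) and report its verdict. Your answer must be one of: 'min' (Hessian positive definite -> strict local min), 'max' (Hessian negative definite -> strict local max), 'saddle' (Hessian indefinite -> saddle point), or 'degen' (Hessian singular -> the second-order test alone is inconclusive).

Compute the Hessian H = grad^2 f:
  H = [[-1, -1], [-1, 3]]
Verify stationarity: grad f(x*) = H x* + g = (0, 0).
Eigenvalues of H: -1.2361, 3.2361.
Eigenvalues have mixed signs, so H is indefinite -> x* is a saddle point.

saddle


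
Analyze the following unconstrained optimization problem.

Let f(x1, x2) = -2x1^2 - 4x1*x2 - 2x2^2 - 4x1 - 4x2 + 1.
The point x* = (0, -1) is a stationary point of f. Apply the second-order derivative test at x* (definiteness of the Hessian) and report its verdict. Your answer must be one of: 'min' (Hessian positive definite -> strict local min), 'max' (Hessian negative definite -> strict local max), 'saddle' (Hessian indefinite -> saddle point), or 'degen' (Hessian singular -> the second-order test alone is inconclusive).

Compute the Hessian H = grad^2 f:
  H = [[-4, -4], [-4, -4]]
Verify stationarity: grad f(x*) = H x* + g = (0, 0).
Eigenvalues of H: -8, 0.
H has a zero eigenvalue (singular; negative semidefinite but not definite), so H is neither positive definite, negative definite, nor indefinite. The second-order test alone is inconclusive -> degen.
(Indeed, f is constant along the null direction of H through x*, so x* is not a strict local extremum.)

degen


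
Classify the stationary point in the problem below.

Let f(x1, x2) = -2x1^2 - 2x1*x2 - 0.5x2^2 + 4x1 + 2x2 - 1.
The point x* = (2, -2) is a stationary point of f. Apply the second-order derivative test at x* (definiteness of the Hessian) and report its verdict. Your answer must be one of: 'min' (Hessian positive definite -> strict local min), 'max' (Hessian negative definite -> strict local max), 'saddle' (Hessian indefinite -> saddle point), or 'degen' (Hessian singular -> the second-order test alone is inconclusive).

Compute the Hessian H = grad^2 f:
  H = [[-4, -2], [-2, -1]]
Verify stationarity: grad f(x*) = H x* + g = (0, 0).
Eigenvalues of H: -5, 0.
H has a zero eigenvalue (singular; negative semidefinite but not definite), so H is neither positive definite, negative definite, nor indefinite. The second-order test alone is inconclusive -> degen.
(Indeed, f is constant along the null direction of H through x*, so x* is not a strict local extremum.)

degen


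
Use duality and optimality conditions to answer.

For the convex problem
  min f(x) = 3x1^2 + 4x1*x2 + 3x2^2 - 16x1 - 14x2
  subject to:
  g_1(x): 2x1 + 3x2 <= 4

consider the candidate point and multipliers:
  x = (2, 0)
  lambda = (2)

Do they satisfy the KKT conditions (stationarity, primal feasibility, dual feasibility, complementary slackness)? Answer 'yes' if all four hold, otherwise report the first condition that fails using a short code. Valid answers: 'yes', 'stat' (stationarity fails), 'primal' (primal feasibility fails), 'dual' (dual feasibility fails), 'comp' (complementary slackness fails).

Gradient of f: grad f(x) = Q x + c = (-4, -6)
Constraint values g_i(x) = a_i^T x - b_i:
  g_1((2, 0)) = 0
Stationarity residual: grad f(x) + sum_i lambda_i a_i = (0, 0)
  -> stationarity OK
Primal feasibility (all g_i <= 0): OK
Dual feasibility (all lambda_i >= 0): OK
Complementary slackness (lambda_i * g_i(x) = 0 for all i): OK

Verdict: yes, KKT holds.

yes


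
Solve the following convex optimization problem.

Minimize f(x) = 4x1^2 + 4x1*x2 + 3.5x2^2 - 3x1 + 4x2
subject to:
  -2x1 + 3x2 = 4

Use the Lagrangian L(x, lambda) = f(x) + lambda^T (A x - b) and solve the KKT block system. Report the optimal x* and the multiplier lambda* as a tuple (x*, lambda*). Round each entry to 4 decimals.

Form the Lagrangian:
  L(x, lambda) = (1/2) x^T Q x + c^T x + lambda^T (A x - b)
Stationarity (grad_x L = 0): Q x + c + A^T lambda = 0.
Primal feasibility: A x = b.

This gives the KKT block system:
  [ Q   A^T ] [ x     ]   [-c ]
  [ A    0  ] [ lambda ] = [ b ]

Solving the linear system:
  x*      = (-0.6824, 0.8784)
  lambda* = (-2.473)
  f(x*)   = 7.7264

x* = (-0.6824, 0.8784), lambda* = (-2.473)


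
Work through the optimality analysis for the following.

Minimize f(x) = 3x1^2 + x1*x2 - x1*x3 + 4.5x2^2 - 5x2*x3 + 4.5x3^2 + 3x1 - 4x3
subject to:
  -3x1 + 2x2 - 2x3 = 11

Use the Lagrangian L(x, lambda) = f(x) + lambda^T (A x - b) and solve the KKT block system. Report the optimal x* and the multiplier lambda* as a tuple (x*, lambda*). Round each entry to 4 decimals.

Form the Lagrangian:
  L(x, lambda) = (1/2) x^T Q x + c^T x + lambda^T (A x - b)
Stationarity (grad_x L = 0): Q x + c + A^T lambda = 0.
Primal feasibility: A x = b.

This gives the KKT block system:
  [ Q   A^T ] [ x     ]   [-c ]
  [ A    0  ] [ lambda ] = [ b ]

Solving the linear system:
  x*      = (-2.798, 1.1515, -0.1515)
  lambda* = (-4.1616)
  f(x*)   = 18.9949

x* = (-2.798, 1.1515, -0.1515), lambda* = (-4.1616)


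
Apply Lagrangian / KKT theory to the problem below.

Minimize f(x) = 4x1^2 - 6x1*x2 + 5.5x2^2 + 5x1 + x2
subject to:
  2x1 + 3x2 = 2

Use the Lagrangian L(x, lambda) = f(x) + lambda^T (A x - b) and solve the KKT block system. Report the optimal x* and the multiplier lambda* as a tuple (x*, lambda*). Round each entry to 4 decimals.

Form the Lagrangian:
  L(x, lambda) = (1/2) x^T Q x + c^T x + lambda^T (A x - b)
Stationarity (grad_x L = 0): Q x + c + A^T lambda = 0.
Primal feasibility: A x = b.

This gives the KKT block system:
  [ Q   A^T ] [ x     ]   [-c ]
  [ A    0  ] [ lambda ] = [ b ]

Solving the linear system:
  x*      = (0.2181, 0.5213)
  lambda* = (-1.8085)
  f(x*)   = 2.6144

x* = (0.2181, 0.5213), lambda* = (-1.8085)


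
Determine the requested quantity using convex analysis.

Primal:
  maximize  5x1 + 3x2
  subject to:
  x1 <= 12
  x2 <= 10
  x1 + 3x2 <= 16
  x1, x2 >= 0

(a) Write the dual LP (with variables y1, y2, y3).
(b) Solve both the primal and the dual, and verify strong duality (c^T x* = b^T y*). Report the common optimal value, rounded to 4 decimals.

The standard primal-dual pair for 'max c^T x s.t. A x <= b, x >= 0' is:
  Dual:  min b^T y  s.t.  A^T y >= c,  y >= 0.

So the dual LP is:
  minimize  12y1 + 10y2 + 16y3
  subject to:
    y1 + y3 >= 5
    y2 + 3y3 >= 3
    y1, y2, y3 >= 0

Solving the primal: x* = (12, 1.3333).
  primal value c^T x* = 64.
Solving the dual: y* = (4, 0, 1).
  dual value b^T y* = 64.
Strong duality: c^T x* = b^T y*. Confirmed.

64


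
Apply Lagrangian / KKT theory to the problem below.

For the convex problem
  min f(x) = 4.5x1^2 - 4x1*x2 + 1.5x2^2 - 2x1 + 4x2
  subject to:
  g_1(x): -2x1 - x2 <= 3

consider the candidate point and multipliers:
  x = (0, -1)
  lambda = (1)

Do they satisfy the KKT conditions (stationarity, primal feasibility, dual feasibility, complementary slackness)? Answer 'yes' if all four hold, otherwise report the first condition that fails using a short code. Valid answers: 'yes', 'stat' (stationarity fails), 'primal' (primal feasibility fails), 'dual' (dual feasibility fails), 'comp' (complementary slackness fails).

Gradient of f: grad f(x) = Q x + c = (2, 1)
Constraint values g_i(x) = a_i^T x - b_i:
  g_1((0, -1)) = -2
Stationarity residual: grad f(x) + sum_i lambda_i a_i = (0, 0)
  -> stationarity OK
Primal feasibility (all g_i <= 0): OK
Dual feasibility (all lambda_i >= 0): OK
Complementary slackness (lambda_i * g_i(x) = 0 for all i): FAILS

Verdict: the first failing condition is complementary_slackness -> comp.

comp


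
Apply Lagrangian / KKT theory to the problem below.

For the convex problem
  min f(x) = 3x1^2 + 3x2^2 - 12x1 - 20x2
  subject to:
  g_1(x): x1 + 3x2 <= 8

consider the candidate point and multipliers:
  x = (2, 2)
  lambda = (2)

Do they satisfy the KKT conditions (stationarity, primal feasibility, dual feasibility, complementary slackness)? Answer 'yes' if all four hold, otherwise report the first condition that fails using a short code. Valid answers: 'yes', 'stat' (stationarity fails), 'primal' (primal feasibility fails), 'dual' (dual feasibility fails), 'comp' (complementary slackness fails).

Gradient of f: grad f(x) = Q x + c = (0, -8)
Constraint values g_i(x) = a_i^T x - b_i:
  g_1((2, 2)) = 0
Stationarity residual: grad f(x) + sum_i lambda_i a_i = (2, -2)
  -> stationarity FAILS
Primal feasibility (all g_i <= 0): OK
Dual feasibility (all lambda_i >= 0): OK
Complementary slackness (lambda_i * g_i(x) = 0 for all i): OK

Verdict: the first failing condition is stationarity -> stat.

stat


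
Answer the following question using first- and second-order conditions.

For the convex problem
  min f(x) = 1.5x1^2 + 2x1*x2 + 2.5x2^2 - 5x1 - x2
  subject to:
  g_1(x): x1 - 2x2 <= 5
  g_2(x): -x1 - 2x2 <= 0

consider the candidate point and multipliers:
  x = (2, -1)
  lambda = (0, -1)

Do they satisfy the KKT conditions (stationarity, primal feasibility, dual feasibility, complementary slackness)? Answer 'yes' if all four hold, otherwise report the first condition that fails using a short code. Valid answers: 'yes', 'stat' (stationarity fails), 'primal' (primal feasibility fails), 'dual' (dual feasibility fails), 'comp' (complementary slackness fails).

Gradient of f: grad f(x) = Q x + c = (-1, -2)
Constraint values g_i(x) = a_i^T x - b_i:
  g_1((2, -1)) = -1
  g_2((2, -1)) = 0
Stationarity residual: grad f(x) + sum_i lambda_i a_i = (0, 0)
  -> stationarity OK
Primal feasibility (all g_i <= 0): OK
Dual feasibility (all lambda_i >= 0): FAILS
Complementary slackness (lambda_i * g_i(x) = 0 for all i): OK

Verdict: the first failing condition is dual_feasibility -> dual.

dual


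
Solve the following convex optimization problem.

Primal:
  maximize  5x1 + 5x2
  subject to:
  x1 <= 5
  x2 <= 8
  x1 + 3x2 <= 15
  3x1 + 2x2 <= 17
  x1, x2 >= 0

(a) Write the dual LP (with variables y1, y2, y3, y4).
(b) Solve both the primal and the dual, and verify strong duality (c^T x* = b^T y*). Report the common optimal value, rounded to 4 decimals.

The standard primal-dual pair for 'max c^T x s.t. A x <= b, x >= 0' is:
  Dual:  min b^T y  s.t.  A^T y >= c,  y >= 0.

So the dual LP is:
  minimize  5y1 + 8y2 + 15y3 + 17y4
  subject to:
    y1 + y3 + 3y4 >= 5
    y2 + 3y3 + 2y4 >= 5
    y1, y2, y3, y4 >= 0

Solving the primal: x* = (3, 4).
  primal value c^T x* = 35.
Solving the dual: y* = (0, 0, 0.7143, 1.4286).
  dual value b^T y* = 35.
Strong duality: c^T x* = b^T y*. Confirmed.

35


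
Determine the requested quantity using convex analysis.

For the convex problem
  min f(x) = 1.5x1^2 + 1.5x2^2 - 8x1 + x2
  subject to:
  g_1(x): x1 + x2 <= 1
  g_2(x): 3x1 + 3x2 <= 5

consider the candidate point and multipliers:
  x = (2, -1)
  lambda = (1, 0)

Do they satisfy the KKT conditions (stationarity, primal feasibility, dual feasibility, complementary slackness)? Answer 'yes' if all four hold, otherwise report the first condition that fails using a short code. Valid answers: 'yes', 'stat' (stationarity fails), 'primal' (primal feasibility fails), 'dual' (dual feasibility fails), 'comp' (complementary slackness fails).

Gradient of f: grad f(x) = Q x + c = (-2, -2)
Constraint values g_i(x) = a_i^T x - b_i:
  g_1((2, -1)) = 0
  g_2((2, -1)) = -2
Stationarity residual: grad f(x) + sum_i lambda_i a_i = (-1, -1)
  -> stationarity FAILS
Primal feasibility (all g_i <= 0): OK
Dual feasibility (all lambda_i >= 0): OK
Complementary slackness (lambda_i * g_i(x) = 0 for all i): OK

Verdict: the first failing condition is stationarity -> stat.

stat


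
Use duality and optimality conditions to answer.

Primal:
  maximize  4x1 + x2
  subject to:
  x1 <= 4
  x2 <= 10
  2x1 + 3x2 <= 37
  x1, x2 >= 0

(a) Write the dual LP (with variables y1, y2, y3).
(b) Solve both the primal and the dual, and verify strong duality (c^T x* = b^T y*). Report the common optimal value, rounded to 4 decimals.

The standard primal-dual pair for 'max c^T x s.t. A x <= b, x >= 0' is:
  Dual:  min b^T y  s.t.  A^T y >= c,  y >= 0.

So the dual LP is:
  minimize  4y1 + 10y2 + 37y3
  subject to:
    y1 + 2y3 >= 4
    y2 + 3y3 >= 1
    y1, y2, y3 >= 0

Solving the primal: x* = (4, 9.6667).
  primal value c^T x* = 25.6667.
Solving the dual: y* = (3.3333, 0, 0.3333).
  dual value b^T y* = 25.6667.
Strong duality: c^T x* = b^T y*. Confirmed.

25.6667


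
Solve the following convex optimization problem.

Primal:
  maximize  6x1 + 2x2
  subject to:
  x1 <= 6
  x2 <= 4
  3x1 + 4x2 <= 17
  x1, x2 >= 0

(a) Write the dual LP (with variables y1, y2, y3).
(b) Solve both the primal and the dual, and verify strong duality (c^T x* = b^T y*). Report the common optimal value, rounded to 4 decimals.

The standard primal-dual pair for 'max c^T x s.t. A x <= b, x >= 0' is:
  Dual:  min b^T y  s.t.  A^T y >= c,  y >= 0.

So the dual LP is:
  minimize  6y1 + 4y2 + 17y3
  subject to:
    y1 + 3y3 >= 6
    y2 + 4y3 >= 2
    y1, y2, y3 >= 0

Solving the primal: x* = (5.6667, 0).
  primal value c^T x* = 34.
Solving the dual: y* = (0, 0, 2).
  dual value b^T y* = 34.
Strong duality: c^T x* = b^T y*. Confirmed.

34


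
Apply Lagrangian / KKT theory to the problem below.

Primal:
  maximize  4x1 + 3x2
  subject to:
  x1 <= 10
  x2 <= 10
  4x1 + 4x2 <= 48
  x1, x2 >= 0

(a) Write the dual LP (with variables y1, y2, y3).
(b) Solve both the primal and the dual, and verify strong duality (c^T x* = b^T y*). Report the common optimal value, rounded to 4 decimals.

The standard primal-dual pair for 'max c^T x s.t. A x <= b, x >= 0' is:
  Dual:  min b^T y  s.t.  A^T y >= c,  y >= 0.

So the dual LP is:
  minimize  10y1 + 10y2 + 48y3
  subject to:
    y1 + 4y3 >= 4
    y2 + 4y3 >= 3
    y1, y2, y3 >= 0

Solving the primal: x* = (10, 2).
  primal value c^T x* = 46.
Solving the dual: y* = (1, 0, 0.75).
  dual value b^T y* = 46.
Strong duality: c^T x* = b^T y*. Confirmed.

46


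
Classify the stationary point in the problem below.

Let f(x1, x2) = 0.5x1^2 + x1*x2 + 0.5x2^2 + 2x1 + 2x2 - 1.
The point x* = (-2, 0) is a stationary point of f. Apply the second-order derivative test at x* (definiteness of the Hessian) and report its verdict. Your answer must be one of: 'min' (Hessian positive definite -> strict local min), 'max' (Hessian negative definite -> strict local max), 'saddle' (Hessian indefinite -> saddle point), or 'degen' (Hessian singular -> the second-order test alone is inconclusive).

Compute the Hessian H = grad^2 f:
  H = [[1, 1], [1, 1]]
Verify stationarity: grad f(x*) = H x* + g = (0, 0).
Eigenvalues of H: 0, 2.
H has a zero eigenvalue (singular; positive semidefinite but not definite), so H is neither positive definite, negative definite, nor indefinite. The second-order test alone is inconclusive -> degen.
(Indeed, f is constant along the null direction of H through x*, so x* is not a strict local extremum.)

degen


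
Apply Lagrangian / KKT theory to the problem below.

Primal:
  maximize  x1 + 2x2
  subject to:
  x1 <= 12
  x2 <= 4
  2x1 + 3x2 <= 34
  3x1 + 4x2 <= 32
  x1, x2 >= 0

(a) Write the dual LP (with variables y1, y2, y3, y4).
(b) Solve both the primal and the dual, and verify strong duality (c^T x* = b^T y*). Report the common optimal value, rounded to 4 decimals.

The standard primal-dual pair for 'max c^T x s.t. A x <= b, x >= 0' is:
  Dual:  min b^T y  s.t.  A^T y >= c,  y >= 0.

So the dual LP is:
  minimize  12y1 + 4y2 + 34y3 + 32y4
  subject to:
    y1 + 2y3 + 3y4 >= 1
    y2 + 3y3 + 4y4 >= 2
    y1, y2, y3, y4 >= 0

Solving the primal: x* = (5.3333, 4).
  primal value c^T x* = 13.3333.
Solving the dual: y* = (0, 0.6667, 0, 0.3333).
  dual value b^T y* = 13.3333.
Strong duality: c^T x* = b^T y*. Confirmed.

13.3333


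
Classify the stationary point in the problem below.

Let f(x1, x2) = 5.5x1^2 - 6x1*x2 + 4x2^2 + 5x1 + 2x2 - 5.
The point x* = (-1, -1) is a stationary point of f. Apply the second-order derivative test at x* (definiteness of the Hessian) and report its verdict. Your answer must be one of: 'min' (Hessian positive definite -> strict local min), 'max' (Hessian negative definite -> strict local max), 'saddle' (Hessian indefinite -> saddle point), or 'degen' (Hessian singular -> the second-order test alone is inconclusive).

Compute the Hessian H = grad^2 f:
  H = [[11, -6], [-6, 8]]
Verify stationarity: grad f(x*) = H x* + g = (0, 0).
Eigenvalues of H: 3.3153, 15.6847.
Both eigenvalues > 0, so H is positive definite -> x* is a strict local min.

min


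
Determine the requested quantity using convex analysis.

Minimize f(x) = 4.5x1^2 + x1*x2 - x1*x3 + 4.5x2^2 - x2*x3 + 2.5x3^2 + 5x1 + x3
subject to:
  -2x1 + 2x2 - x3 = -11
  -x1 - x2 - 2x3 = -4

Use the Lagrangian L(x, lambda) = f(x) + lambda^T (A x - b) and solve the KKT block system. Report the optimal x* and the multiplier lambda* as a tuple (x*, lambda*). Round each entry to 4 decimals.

Form the Lagrangian:
  L(x, lambda) = (1/2) x^T Q x + c^T x + lambda^T (A x - b)
Stationarity (grad_x L = 0): Q x + c + A^T lambda = 0.
Primal feasibility: A x = b.

This gives the KKT block system:
  [ Q   A^T ] [ x     ]   [-c ]
  [ A    0  ] [ lambda ] = [ b ]

Solving the linear system:
  x*      = (2.2396, -2.2563, 2.0083)
  lambda* = (10.2417, 0.4083)
  f(x*)   = 63.749

x* = (2.2396, -2.2563, 2.0083), lambda* = (10.2417, 0.4083)


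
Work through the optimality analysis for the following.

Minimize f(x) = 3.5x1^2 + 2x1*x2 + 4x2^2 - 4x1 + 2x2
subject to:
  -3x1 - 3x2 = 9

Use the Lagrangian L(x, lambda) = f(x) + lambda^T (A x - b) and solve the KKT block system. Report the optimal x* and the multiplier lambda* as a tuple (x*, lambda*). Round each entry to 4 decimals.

Form the Lagrangian:
  L(x, lambda) = (1/2) x^T Q x + c^T x + lambda^T (A x - b)
Stationarity (grad_x L = 0): Q x + c + A^T lambda = 0.
Primal feasibility: A x = b.

This gives the KKT block system:
  [ Q   A^T ] [ x     ]   [-c ]
  [ A    0  ] [ lambda ] = [ b ]

Solving the linear system:
  x*      = (-1.0909, -1.9091)
  lambda* = (-5.1515)
  f(x*)   = 23.4545

x* = (-1.0909, -1.9091), lambda* = (-5.1515)


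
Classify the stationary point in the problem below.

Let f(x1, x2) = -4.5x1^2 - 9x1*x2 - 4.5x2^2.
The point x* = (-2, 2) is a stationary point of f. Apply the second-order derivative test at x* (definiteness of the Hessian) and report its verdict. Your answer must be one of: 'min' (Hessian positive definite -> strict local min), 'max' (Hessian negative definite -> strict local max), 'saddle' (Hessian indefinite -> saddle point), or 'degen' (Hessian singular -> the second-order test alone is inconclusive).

Compute the Hessian H = grad^2 f:
  H = [[-9, -9], [-9, -9]]
Verify stationarity: grad f(x*) = H x* + g = (0, 0).
Eigenvalues of H: -18, 0.
H has a zero eigenvalue (singular; negative semidefinite but not definite), so H is neither positive definite, negative definite, nor indefinite. The second-order test alone is inconclusive -> degen.
(Indeed, f is constant along the null direction of H through x*, so x* is not a strict local extremum.)

degen


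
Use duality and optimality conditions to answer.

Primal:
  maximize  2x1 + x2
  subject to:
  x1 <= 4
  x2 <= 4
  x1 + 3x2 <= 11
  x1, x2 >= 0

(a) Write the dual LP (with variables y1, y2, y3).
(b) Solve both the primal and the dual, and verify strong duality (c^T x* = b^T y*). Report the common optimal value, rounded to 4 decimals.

The standard primal-dual pair for 'max c^T x s.t. A x <= b, x >= 0' is:
  Dual:  min b^T y  s.t.  A^T y >= c,  y >= 0.

So the dual LP is:
  minimize  4y1 + 4y2 + 11y3
  subject to:
    y1 + y3 >= 2
    y2 + 3y3 >= 1
    y1, y2, y3 >= 0

Solving the primal: x* = (4, 2.3333).
  primal value c^T x* = 10.3333.
Solving the dual: y* = (1.6667, 0, 0.3333).
  dual value b^T y* = 10.3333.
Strong duality: c^T x* = b^T y*. Confirmed.

10.3333


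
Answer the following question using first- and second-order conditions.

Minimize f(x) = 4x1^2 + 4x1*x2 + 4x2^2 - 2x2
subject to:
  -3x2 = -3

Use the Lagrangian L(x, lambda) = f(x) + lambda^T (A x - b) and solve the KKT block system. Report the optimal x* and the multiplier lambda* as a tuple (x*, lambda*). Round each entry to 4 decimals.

Form the Lagrangian:
  L(x, lambda) = (1/2) x^T Q x + c^T x + lambda^T (A x - b)
Stationarity (grad_x L = 0): Q x + c + A^T lambda = 0.
Primal feasibility: A x = b.

This gives the KKT block system:
  [ Q   A^T ] [ x     ]   [-c ]
  [ A    0  ] [ lambda ] = [ b ]

Solving the linear system:
  x*      = (-0.5, 1)
  lambda* = (1.3333)
  f(x*)   = 1

x* = (-0.5, 1), lambda* = (1.3333)


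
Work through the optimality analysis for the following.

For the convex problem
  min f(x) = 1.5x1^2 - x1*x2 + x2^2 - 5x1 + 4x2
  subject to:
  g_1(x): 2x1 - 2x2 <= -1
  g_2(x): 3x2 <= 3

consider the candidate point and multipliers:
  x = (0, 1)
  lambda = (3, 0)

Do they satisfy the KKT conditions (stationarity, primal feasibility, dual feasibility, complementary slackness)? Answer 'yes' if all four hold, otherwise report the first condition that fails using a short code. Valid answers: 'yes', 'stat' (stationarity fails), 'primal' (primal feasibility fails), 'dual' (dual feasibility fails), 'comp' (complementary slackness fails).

Gradient of f: grad f(x) = Q x + c = (-6, 6)
Constraint values g_i(x) = a_i^T x - b_i:
  g_1((0, 1)) = -1
  g_2((0, 1)) = 0
Stationarity residual: grad f(x) + sum_i lambda_i a_i = (0, 0)
  -> stationarity OK
Primal feasibility (all g_i <= 0): OK
Dual feasibility (all lambda_i >= 0): OK
Complementary slackness (lambda_i * g_i(x) = 0 for all i): FAILS

Verdict: the first failing condition is complementary_slackness -> comp.

comp


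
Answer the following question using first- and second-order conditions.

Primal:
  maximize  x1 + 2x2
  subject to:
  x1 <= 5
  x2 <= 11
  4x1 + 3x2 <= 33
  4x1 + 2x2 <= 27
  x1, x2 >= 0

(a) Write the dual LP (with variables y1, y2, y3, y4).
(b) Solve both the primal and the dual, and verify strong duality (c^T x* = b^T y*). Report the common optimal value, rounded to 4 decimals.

The standard primal-dual pair for 'max c^T x s.t. A x <= b, x >= 0' is:
  Dual:  min b^T y  s.t.  A^T y >= c,  y >= 0.

So the dual LP is:
  minimize  5y1 + 11y2 + 33y3 + 27y4
  subject to:
    y1 + 4y3 + 4y4 >= 1
    y2 + 3y3 + 2y4 >= 2
    y1, y2, y3, y4 >= 0

Solving the primal: x* = (0, 11).
  primal value c^T x* = 22.
Solving the dual: y* = (0, 1.25, 0.25, 0).
  dual value b^T y* = 22.
Strong duality: c^T x* = b^T y*. Confirmed.

22


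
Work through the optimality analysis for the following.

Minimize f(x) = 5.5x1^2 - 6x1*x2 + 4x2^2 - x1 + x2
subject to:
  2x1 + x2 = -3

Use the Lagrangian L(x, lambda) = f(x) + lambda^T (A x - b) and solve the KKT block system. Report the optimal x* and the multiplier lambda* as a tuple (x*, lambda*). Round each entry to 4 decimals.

Form the Lagrangian:
  L(x, lambda) = (1/2) x^T Q x + c^T x + lambda^T (A x - b)
Stationarity (grad_x L = 0): Q x + c + A^T lambda = 0.
Primal feasibility: A x = b.

This gives the KKT block system:
  [ Q   A^T ] [ x     ]   [-c ]
  [ A    0  ] [ lambda ] = [ b ]

Solving the linear system:
  x*      = (-0.9403, -1.1194)
  lambda* = (2.3134)
  f(x*)   = 3.3806

x* = (-0.9403, -1.1194), lambda* = (2.3134)


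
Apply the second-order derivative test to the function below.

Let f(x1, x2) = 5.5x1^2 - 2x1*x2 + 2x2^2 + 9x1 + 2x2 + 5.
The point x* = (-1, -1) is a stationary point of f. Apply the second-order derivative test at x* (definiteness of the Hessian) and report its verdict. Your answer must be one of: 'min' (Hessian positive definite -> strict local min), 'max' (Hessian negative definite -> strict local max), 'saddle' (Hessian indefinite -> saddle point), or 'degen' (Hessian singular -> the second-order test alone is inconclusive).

Compute the Hessian H = grad^2 f:
  H = [[11, -2], [-2, 4]]
Verify stationarity: grad f(x*) = H x* + g = (0, 0).
Eigenvalues of H: 3.4689, 11.5311.
Both eigenvalues > 0, so H is positive definite -> x* is a strict local min.

min
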